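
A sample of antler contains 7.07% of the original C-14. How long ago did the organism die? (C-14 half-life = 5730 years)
Age = t½ × log₂(1/ratio) = 21900 years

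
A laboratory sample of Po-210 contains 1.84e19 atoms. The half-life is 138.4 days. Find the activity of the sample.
A = λN = 9.215e16 decays/day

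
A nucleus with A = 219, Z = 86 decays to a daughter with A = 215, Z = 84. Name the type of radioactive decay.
ΔA = -4, ΔZ = -2 ⇒ alpha decay (α)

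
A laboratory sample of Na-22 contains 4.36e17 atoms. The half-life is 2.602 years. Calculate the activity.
A = λN = 1.161e17 decays/year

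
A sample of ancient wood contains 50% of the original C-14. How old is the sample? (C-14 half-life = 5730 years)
Age = t½ × log₂(1/ratio) = 5730 years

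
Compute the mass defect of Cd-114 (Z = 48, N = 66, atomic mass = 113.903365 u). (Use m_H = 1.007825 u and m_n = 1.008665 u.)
Δm = Z·m_H + N·m_n − M = 1.044 u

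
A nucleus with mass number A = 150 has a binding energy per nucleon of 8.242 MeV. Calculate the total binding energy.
B.E. = 8.242 × 150 = 1236 MeV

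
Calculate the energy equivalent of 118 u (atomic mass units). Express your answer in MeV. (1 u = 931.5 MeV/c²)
E = mc² = 1.099e5 MeV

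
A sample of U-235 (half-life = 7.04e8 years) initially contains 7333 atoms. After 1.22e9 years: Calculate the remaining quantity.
N = N₀(1/2)^(t/t½) = 2206 atoms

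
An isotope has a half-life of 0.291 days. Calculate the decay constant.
λ = ln(2)/t½ = 2.382 day⁻¹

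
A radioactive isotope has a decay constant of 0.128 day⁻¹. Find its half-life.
t½ = ln(2)/λ = 5.415 days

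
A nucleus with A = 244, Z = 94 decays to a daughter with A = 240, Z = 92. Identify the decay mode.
ΔA = -4, ΔZ = -2 ⇒ alpha decay (α)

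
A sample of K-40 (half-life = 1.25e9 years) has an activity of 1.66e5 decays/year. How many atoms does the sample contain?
N = A/λ = 2.994e14 atoms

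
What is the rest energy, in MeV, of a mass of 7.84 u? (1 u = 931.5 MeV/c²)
E = mc² = 7303 MeV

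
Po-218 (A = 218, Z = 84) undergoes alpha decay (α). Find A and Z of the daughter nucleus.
Daughter: A = 214, Z = 82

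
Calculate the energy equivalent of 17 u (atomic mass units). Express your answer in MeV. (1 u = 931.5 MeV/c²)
E = mc² = 15840 MeV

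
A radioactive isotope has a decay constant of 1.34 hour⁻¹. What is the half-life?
t½ = ln(2)/λ = 0.5173 hours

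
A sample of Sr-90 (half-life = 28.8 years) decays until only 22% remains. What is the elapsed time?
t = t½ × log₂(N₀/N) = 62.91 years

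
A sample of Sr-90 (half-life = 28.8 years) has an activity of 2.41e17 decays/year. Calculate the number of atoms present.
N = A/λ = 1.001e19 atoms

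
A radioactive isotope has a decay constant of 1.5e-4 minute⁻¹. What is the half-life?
t½ = ln(2)/λ = 4621 minutes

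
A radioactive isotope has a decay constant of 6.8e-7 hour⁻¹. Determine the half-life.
t½ = ln(2)/λ = 1.019e6 hours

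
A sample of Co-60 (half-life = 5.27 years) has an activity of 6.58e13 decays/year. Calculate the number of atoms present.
N = A/λ = 5.003e14 atoms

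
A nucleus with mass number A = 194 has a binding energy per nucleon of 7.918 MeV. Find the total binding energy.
B.E. = 7.918 × 194 = 1536 MeV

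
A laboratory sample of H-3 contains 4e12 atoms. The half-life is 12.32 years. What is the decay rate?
A = λN = 2.25e11 decays/year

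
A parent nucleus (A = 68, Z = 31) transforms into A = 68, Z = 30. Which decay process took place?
ΔA = 0, ΔZ = -1 ⇒ beta-plus decay (β⁺) or electron capture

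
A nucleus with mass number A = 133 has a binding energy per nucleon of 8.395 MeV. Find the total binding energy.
B.E. = 8.395 × 133 = 1117 MeV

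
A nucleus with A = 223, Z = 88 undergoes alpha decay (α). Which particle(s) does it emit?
α particle = ⁴₂He (2 protons + 2 neutrons)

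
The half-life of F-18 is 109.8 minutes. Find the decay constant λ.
λ = ln(2)/t½ = 0.006313 minute⁻¹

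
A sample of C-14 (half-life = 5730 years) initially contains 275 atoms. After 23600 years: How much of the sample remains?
N = N₀(1/2)^(t/t½) = 15.83 atoms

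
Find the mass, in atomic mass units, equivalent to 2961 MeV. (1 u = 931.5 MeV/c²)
m = E/c² = 3.179 u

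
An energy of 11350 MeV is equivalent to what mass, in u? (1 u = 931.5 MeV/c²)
m = E/c² = 12.18 u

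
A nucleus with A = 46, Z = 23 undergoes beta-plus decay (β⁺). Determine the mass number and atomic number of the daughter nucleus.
Daughter: A = 46, Z = 22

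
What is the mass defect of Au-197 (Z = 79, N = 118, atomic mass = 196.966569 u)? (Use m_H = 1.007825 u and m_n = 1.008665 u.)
Δm = Z·m_H + N·m_n − M = 1.674 u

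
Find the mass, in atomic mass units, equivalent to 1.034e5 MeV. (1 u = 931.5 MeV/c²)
m = E/c² = 111 u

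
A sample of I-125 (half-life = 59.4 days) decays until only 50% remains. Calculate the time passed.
t = t½ × log₂(N₀/N) = 59.4 days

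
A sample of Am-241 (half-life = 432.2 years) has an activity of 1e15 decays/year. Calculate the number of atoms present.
N = A/λ = 6.235e17 atoms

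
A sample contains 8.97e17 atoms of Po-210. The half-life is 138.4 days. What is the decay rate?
A = λN = 4.492e15 decays/day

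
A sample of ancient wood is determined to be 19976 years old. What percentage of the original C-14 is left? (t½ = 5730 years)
N/N₀ = (1/2)^(t/t½) = 0.08924 = 8.92%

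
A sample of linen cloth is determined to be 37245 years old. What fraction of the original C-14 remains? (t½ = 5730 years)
N/N₀ = (1/2)^(t/t½) = 0.01105 = 1.1%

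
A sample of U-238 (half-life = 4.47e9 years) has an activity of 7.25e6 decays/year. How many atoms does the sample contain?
N = A/λ = 4.675e16 atoms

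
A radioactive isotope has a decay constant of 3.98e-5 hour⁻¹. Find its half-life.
t½ = ln(2)/λ = 17420 hours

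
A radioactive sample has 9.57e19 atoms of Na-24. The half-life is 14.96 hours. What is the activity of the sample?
A = λN = 4.434e18 decays/hour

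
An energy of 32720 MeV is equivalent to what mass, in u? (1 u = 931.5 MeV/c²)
m = E/c² = 35.13 u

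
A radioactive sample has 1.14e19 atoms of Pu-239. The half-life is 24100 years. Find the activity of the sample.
A = λN = 3.279e14 decays/year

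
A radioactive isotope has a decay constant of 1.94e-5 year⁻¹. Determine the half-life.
t½ = ln(2)/λ = 35730 years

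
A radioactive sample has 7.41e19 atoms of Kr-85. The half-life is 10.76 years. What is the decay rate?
A = λN = 4.773e18 decays/year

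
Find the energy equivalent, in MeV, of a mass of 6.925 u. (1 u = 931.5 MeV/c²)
E = mc² = 6451 MeV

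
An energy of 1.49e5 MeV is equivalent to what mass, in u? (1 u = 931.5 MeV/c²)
m = E/c² = 160 u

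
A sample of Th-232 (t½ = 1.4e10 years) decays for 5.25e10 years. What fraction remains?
N/N₀ = (1/2)^(t/t½) = 0.07433 = 7.43%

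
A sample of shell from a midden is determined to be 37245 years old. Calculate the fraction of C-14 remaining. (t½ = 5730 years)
N/N₀ = (1/2)^(t/t½) = 0.01105 = 1.1%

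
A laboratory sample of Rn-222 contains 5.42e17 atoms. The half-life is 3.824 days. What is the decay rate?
A = λN = 9.824e16 decays/day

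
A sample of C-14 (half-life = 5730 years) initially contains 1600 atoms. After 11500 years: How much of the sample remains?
N = N₀(1/2)^(t/t½) = 398.1 atoms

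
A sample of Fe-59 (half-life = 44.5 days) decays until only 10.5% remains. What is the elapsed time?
t = t½ × log₂(N₀/N) = 144.7 days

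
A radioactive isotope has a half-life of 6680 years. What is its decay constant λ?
λ = ln(2)/t½ = 1.038e-4 year⁻¹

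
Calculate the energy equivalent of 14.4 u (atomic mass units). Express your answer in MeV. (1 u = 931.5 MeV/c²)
E = mc² = 13410 MeV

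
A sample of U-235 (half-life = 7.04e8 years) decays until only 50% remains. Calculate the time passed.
t = t½ × log₂(N₀/N) = 7.04e8 years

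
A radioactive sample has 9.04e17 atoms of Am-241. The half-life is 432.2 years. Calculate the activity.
A = λN = 1.45e15 decays/year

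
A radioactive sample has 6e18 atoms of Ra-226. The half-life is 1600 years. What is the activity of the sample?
A = λN = 2.599e15 decays/year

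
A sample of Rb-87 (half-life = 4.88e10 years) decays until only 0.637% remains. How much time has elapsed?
t = t½ × log₂(N₀/N) = 3.56e11 years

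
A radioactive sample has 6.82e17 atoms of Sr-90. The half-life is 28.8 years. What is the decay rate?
A = λN = 1.641e16 decays/year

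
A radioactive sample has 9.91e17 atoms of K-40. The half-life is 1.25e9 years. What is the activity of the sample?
A = λN = 5.495e8 decays/year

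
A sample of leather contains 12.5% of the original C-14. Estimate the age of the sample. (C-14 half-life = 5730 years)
Age = t½ × log₂(1/ratio) = 17190 years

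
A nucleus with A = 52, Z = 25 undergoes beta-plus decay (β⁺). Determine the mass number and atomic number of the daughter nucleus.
Daughter: A = 52, Z = 24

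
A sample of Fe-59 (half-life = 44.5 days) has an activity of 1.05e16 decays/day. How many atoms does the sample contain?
N = A/λ = 6.741e17 atoms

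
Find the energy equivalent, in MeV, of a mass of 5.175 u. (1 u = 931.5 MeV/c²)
E = mc² = 4821 MeV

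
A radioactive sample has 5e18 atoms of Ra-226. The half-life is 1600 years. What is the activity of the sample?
A = λN = 2.166e15 decays/year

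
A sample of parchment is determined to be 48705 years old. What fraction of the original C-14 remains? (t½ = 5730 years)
N/N₀ = (1/2)^(t/t½) = 0.002762 = 0.276%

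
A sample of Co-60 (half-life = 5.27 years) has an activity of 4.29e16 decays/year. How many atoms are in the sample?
N = A/λ = 3.262e17 atoms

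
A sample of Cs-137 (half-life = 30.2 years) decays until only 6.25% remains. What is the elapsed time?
t = t½ × log₂(N₀/N) = 120.8 years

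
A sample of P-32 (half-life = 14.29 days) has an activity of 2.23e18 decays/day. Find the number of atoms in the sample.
N = A/λ = 4.597e19 atoms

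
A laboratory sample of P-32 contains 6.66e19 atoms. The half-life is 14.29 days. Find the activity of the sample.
A = λN = 3.23e18 decays/day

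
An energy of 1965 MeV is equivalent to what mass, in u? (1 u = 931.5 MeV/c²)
m = E/c² = 2.11 u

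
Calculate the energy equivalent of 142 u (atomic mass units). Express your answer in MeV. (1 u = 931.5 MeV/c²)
E = mc² = 1.323e5 MeV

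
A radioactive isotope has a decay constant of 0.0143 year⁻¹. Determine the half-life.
t½ = ln(2)/λ = 48.47 years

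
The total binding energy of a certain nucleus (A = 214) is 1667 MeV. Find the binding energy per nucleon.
B.E./A = 1667/214 = 7.79 MeV/nucleon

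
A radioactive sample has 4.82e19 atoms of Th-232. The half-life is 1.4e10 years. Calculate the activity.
A = λN = 2.386e9 decays/year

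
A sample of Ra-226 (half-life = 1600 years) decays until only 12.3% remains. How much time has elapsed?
t = t½ × log₂(N₀/N) = 4837 years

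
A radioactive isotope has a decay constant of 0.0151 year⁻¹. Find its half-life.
t½ = ln(2)/λ = 45.9 years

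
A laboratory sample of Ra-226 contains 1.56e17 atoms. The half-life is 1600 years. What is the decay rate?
A = λN = 6.758e13 decays/year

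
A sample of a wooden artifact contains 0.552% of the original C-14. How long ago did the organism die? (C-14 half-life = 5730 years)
Age = t½ × log₂(1/ratio) = 42980 years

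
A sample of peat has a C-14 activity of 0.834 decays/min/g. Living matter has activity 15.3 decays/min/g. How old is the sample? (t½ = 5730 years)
Age = t½ × log₂(A₀/A) = 24050 years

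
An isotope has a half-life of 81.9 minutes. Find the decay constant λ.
λ = ln(2)/t½ = 0.008463 minute⁻¹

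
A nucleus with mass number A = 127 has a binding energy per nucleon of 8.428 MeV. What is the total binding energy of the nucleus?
B.E. = 8.428 × 127 = 1070 MeV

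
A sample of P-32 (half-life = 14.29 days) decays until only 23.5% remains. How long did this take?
t = t½ × log₂(N₀/N) = 29.86 days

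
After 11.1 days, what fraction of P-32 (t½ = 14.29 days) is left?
N/N₀ = (1/2)^(t/t½) = 0.5837 = 58.4%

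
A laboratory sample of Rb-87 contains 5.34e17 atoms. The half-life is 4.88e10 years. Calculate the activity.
A = λN = 7.585e6 decays/year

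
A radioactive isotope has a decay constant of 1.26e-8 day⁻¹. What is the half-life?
t½ = ln(2)/λ = 5.501e7 days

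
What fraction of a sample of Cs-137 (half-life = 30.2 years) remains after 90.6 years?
N/N₀ = (1/2)^(t/t½) = 0.125 = 12.5%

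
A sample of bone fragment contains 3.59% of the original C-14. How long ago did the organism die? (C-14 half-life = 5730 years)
Age = t½ × log₂(1/ratio) = 27500 years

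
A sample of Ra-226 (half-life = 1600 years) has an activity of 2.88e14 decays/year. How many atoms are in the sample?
N = A/λ = 6.648e17 atoms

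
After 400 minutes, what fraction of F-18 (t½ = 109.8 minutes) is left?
N/N₀ = (1/2)^(t/t½) = 0.08005 = 8%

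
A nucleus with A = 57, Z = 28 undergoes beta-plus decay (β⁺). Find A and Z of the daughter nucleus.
Daughter: A = 57, Z = 27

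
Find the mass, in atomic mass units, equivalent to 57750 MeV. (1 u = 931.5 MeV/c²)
m = E/c² = 62 u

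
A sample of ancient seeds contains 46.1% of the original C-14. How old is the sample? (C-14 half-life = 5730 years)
Age = t½ × log₂(1/ratio) = 6401 years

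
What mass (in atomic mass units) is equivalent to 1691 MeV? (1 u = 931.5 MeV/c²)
m = E/c² = 1.815 u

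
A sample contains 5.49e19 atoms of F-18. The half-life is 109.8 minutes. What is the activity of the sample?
A = λN = 3.466e17 decays/minute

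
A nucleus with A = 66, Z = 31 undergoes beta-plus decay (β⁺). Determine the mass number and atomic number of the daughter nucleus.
Daughter: A = 66, Z = 30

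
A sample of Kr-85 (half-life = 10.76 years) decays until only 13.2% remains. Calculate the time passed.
t = t½ × log₂(N₀/N) = 31.43 years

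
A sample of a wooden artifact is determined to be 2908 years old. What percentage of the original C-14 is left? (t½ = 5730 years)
N/N₀ = (1/2)^(t/t½) = 0.7034 = 70.3%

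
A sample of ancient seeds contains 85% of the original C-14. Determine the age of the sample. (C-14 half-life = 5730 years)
Age = t½ × log₂(1/ratio) = 1343 years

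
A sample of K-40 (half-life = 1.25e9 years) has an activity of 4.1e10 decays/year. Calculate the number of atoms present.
N = A/λ = 7.394e19 atoms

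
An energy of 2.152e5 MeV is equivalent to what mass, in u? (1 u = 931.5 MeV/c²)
m = E/c² = 231 u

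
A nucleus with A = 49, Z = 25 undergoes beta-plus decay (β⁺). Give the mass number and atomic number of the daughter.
Daughter: A = 49, Z = 24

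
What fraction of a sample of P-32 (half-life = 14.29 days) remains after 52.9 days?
N/N₀ = (1/2)^(t/t½) = 0.07685 = 7.68%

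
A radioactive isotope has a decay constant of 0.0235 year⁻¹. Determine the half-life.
t½ = ln(2)/λ = 29.5 years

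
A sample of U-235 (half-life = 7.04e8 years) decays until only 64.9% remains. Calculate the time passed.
t = t½ × log₂(N₀/N) = 4.391e8 years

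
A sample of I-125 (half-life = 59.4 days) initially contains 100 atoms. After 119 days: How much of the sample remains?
N = N₀(1/2)^(t/t½) = 24.94 atoms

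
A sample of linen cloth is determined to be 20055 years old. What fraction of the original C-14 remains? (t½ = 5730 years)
N/N₀ = (1/2)^(t/t½) = 0.08839 = 8.84%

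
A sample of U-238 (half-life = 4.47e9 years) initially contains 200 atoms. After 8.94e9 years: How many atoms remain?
N = N₀(1/2)^(t/t½) = 50 atoms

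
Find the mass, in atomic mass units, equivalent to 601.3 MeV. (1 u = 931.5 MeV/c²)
m = E/c² = 0.6455 u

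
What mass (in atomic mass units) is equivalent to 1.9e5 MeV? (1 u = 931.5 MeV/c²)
m = E/c² = 204 u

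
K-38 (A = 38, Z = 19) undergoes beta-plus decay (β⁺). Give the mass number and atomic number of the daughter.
Daughter: A = 38, Z = 18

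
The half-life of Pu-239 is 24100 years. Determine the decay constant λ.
λ = ln(2)/t½ = 2.876e-5 year⁻¹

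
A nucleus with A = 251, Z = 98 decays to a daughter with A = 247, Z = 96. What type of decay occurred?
ΔA = -4, ΔZ = -2 ⇒ alpha decay (α)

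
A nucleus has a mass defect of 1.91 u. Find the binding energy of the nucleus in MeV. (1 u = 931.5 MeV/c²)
B.E. = Δm × 931.5 = 1779 MeV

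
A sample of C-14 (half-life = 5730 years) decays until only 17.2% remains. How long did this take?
t = t½ × log₂(N₀/N) = 14550 years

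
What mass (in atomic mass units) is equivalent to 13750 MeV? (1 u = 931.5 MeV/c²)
m = E/c² = 14.76 u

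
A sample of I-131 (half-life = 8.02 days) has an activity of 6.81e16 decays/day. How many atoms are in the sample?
N = A/λ = 7.879e17 atoms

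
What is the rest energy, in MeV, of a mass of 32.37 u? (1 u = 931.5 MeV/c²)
E = mc² = 30150 MeV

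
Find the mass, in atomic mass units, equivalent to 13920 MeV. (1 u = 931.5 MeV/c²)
m = E/c² = 14.94 u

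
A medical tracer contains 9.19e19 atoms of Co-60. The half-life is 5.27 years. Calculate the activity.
A = λN = 1.209e19 decays/year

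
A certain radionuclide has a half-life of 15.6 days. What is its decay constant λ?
λ = ln(2)/t½ = 0.04443 day⁻¹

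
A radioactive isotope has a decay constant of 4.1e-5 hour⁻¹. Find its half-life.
t½ = ln(2)/λ = 16910 hours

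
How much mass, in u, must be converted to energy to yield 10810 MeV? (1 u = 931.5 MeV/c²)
m = E/c² = 11.6 u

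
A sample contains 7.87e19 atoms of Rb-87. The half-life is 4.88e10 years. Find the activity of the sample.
A = λN = 1.118e9 decays/year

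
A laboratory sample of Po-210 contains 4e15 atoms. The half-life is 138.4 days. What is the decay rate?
A = λN = 2.003e13 decays/day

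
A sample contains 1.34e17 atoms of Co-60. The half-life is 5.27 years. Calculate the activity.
A = λN = 1.762e16 decays/year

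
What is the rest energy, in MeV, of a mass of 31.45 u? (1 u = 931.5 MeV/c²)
E = mc² = 29300 MeV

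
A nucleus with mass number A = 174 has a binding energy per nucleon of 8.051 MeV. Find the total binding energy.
B.E. = 8.051 × 174 = 1401 MeV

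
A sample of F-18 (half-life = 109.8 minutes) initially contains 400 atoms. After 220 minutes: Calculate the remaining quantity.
N = N₀(1/2)^(t/t½) = 99.75 atoms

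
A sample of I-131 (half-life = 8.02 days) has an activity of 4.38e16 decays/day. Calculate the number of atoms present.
N = A/λ = 5.068e17 atoms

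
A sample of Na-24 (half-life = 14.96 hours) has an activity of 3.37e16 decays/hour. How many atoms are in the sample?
N = A/λ = 7.273e17 atoms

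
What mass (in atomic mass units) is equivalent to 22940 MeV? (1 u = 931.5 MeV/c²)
m = E/c² = 24.63 u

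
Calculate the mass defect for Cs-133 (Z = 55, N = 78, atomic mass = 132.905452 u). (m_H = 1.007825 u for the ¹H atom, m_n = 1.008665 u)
Δm = Z·m_H + N·m_n − M = 1.201 u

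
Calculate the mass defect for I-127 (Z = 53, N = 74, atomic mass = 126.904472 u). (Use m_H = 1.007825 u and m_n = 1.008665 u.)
Δm = Z·m_H + N·m_n − M = 1.151 u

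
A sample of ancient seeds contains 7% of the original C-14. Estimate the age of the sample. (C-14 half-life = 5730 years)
Age = t½ × log₂(1/ratio) = 21980 years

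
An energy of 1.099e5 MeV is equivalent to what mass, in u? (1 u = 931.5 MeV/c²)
m = E/c² = 118 u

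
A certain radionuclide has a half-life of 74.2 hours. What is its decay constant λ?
λ = ln(2)/t½ = 0.009342 hour⁻¹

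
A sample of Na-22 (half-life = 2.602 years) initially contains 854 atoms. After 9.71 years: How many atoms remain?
N = N₀(1/2)^(t/t½) = 64.28 atoms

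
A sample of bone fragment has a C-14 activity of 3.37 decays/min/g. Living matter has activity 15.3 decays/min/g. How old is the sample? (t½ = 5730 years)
Age = t½ × log₂(A₀/A) = 12510 years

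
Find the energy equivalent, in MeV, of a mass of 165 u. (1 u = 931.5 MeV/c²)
E = mc² = 1.537e5 MeV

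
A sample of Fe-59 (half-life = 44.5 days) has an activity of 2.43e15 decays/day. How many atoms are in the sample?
N = A/λ = 1.56e17 atoms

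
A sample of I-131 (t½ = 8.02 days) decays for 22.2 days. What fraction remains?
N/N₀ = (1/2)^(t/t½) = 0.1468 = 14.7%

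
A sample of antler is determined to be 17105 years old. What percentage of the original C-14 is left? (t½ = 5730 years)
N/N₀ = (1/2)^(t/t½) = 0.1263 = 12.6%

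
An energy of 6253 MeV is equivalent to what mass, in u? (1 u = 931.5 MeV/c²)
m = E/c² = 6.713 u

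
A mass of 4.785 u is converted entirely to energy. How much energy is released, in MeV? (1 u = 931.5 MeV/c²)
E = mc² = 4457 MeV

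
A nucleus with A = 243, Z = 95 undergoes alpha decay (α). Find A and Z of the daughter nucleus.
Daughter: A = 239, Z = 93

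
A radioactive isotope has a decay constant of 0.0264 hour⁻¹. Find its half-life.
t½ = ln(2)/λ = 26.26 hours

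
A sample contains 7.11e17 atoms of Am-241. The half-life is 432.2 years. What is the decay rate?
A = λN = 1.14e15 decays/year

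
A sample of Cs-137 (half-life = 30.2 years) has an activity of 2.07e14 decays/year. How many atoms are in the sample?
N = A/λ = 9.019e15 atoms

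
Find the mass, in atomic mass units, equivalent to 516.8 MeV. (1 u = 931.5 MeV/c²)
m = E/c² = 0.5548 u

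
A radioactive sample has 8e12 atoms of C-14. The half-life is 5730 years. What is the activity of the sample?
A = λN = 9.677e8 decays/year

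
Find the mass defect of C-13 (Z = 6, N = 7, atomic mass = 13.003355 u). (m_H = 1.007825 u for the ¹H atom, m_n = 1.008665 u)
Δm = Z·m_H + N·m_n − M = 0.1043 u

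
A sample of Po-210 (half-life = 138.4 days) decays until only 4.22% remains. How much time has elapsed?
t = t½ × log₂(N₀/N) = 632 days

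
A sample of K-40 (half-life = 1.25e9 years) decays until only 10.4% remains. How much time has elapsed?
t = t½ × log₂(N₀/N) = 4.082e9 years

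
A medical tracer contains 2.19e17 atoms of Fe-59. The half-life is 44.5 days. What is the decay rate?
A = λN = 3.411e15 decays/day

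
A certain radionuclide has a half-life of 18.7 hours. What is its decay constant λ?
λ = ln(2)/t½ = 0.03707 hour⁻¹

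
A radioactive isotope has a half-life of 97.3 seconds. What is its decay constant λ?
λ = ln(2)/t½ = 0.007124 second⁻¹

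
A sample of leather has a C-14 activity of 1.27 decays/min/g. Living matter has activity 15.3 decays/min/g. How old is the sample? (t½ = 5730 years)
Age = t½ × log₂(A₀/A) = 20570 years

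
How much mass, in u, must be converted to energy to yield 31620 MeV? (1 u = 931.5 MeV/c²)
m = E/c² = 33.95 u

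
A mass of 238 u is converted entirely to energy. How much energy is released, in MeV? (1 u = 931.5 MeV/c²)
E = mc² = 2.217e5 MeV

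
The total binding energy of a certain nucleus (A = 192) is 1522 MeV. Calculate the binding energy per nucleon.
B.E./A = 1522/192 = 7.927 MeV/nucleon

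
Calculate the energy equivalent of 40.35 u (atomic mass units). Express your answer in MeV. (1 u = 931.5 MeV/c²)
E = mc² = 37590 MeV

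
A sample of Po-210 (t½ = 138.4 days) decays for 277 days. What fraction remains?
N/N₀ = (1/2)^(t/t½) = 0.2497 = 25%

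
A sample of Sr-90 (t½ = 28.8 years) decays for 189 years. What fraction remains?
N/N₀ = (1/2)^(t/t½) = 0.01058 = 1.06%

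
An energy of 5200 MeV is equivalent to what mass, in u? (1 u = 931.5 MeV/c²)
m = E/c² = 5.582 u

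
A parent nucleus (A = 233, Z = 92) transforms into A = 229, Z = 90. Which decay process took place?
ΔA = -4, ΔZ = -2 ⇒ alpha decay (α)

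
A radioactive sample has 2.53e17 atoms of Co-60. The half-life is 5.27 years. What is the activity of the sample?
A = λN = 3.328e16 decays/year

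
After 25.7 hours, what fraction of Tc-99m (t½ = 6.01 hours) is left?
N/N₀ = (1/2)^(t/t½) = 0.05161 = 5.16%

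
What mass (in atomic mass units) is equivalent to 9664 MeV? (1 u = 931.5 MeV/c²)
m = E/c² = 10.37 u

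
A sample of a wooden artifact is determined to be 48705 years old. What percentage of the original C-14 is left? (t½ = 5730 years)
N/N₀ = (1/2)^(t/t½) = 0.002762 = 0.276%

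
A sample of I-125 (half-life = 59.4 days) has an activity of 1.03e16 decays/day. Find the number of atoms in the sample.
N = A/λ = 8.827e17 atoms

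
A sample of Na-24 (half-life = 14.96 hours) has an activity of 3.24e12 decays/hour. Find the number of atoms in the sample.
N = A/λ = 6.993e13 atoms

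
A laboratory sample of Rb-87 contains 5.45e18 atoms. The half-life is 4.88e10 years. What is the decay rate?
A = λN = 7.741e7 decays/year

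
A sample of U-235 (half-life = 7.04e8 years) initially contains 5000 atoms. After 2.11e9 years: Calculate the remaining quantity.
N = N₀(1/2)^(t/t½) = 626.2 atoms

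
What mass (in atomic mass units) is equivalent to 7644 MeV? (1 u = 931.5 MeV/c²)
m = E/c² = 8.206 u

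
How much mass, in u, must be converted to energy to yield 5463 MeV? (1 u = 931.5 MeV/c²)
m = E/c² = 5.865 u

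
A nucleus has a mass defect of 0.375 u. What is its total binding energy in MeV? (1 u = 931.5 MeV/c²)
B.E. = Δm × 931.5 = 349.3 MeV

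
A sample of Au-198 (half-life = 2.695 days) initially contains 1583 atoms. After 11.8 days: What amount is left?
N = N₀(1/2)^(t/t½) = 76.11 atoms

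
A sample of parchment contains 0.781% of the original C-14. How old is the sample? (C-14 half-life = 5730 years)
Age = t½ × log₂(1/ratio) = 40110 years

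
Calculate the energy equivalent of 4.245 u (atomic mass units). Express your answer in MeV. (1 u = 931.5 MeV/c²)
E = mc² = 3954 MeV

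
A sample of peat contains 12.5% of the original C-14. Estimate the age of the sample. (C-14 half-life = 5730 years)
Age = t½ × log₂(1/ratio) = 17190 years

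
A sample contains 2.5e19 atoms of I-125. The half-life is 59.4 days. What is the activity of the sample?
A = λN = 2.917e17 decays/day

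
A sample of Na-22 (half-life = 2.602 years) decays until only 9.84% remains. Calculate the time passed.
t = t½ × log₂(N₀/N) = 8.704 years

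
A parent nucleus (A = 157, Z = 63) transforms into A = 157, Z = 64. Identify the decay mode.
ΔA = 0, ΔZ = +1 ⇒ beta-minus decay (β⁻)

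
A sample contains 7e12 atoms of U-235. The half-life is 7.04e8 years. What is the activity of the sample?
A = λN = 6892 decays/year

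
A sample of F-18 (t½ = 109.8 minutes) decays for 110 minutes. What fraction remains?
N/N₀ = (1/2)^(t/t½) = 0.4994 = 49.9%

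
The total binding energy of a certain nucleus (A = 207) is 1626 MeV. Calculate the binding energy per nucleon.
B.E./A = 1626/207 = 7.855 MeV/nucleon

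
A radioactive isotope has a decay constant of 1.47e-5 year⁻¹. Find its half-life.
t½ = ln(2)/λ = 47150 years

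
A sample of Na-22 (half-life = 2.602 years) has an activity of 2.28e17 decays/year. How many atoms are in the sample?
N = A/λ = 8.559e17 atoms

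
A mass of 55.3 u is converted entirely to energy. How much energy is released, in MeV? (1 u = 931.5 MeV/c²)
E = mc² = 51510 MeV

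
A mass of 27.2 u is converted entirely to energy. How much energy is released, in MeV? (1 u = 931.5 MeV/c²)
E = mc² = 25340 MeV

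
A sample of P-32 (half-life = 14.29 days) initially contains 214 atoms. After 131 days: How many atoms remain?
N = N₀(1/2)^(t/t½) = 0.3722 atoms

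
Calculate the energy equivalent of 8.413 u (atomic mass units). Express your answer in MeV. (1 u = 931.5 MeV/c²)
E = mc² = 7837 MeV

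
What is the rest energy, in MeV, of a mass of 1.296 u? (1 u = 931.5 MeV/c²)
E = mc² = 1207 MeV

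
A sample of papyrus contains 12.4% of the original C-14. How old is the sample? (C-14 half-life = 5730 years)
Age = t½ × log₂(1/ratio) = 17260 years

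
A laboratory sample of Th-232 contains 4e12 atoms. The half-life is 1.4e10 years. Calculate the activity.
A = λN = 198 decays/year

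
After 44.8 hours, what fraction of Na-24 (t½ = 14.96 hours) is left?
N/N₀ = (1/2)^(t/t½) = 0.1255 = 12.5%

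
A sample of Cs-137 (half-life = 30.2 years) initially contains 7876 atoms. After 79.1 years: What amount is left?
N = N₀(1/2)^(t/t½) = 1282 atoms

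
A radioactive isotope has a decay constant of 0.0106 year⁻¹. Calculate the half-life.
t½ = ln(2)/λ = 65.39 years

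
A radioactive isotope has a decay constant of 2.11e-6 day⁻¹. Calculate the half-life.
t½ = ln(2)/λ = 3.285e5 days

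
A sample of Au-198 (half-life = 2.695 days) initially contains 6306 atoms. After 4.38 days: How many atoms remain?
N = N₀(1/2)^(t/t½) = 2044 atoms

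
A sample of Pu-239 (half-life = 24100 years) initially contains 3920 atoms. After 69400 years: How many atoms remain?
N = N₀(1/2)^(t/t½) = 532.6 atoms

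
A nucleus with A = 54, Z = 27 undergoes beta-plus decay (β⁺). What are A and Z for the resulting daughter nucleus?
Daughter: A = 54, Z = 26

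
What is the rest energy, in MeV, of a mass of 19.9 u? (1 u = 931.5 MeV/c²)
E = mc² = 18540 MeV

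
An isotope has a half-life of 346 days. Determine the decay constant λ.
λ = ln(2)/t½ = 0.002003 day⁻¹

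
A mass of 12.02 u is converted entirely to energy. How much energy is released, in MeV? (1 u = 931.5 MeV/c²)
E = mc² = 11200 MeV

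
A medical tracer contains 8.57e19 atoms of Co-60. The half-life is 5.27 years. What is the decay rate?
A = λN = 1.127e19 decays/year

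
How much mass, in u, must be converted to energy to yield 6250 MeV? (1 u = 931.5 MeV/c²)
m = E/c² = 6.71 u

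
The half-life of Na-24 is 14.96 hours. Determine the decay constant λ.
λ = ln(2)/t½ = 0.04633 hour⁻¹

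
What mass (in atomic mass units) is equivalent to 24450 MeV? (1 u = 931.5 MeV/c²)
m = E/c² = 26.25 u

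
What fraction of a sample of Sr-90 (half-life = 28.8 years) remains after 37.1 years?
N/N₀ = (1/2)^(t/t½) = 0.4095 = 40.9%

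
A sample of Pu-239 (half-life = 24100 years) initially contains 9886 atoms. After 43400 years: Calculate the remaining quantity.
N = N₀(1/2)^(t/t½) = 2837 atoms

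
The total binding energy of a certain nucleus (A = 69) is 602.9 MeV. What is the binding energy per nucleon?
B.E./A = 602.9/69 = 8.738 MeV/nucleon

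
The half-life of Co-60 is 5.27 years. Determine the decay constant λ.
λ = ln(2)/t½ = 0.1315 year⁻¹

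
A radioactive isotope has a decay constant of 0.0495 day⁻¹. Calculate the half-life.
t½ = ln(2)/λ = 14 days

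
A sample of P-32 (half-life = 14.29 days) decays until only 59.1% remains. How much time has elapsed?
t = t½ × log₂(N₀/N) = 10.84 days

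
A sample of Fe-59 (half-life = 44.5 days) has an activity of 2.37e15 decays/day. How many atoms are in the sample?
N = A/λ = 1.522e17 atoms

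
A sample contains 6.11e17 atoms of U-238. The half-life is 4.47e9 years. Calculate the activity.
A = λN = 9.475e7 decays/year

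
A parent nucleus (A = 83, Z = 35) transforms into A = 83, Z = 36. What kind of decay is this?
ΔA = 0, ΔZ = +1 ⇒ beta-minus decay (β⁻)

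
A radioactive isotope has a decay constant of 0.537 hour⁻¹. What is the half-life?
t½ = ln(2)/λ = 1.291 hours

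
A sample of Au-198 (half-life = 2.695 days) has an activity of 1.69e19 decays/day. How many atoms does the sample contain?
N = A/λ = 6.571e19 atoms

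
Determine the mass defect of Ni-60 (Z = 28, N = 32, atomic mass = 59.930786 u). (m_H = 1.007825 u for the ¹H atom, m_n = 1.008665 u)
Δm = Z·m_H + N·m_n − M = 0.5656 u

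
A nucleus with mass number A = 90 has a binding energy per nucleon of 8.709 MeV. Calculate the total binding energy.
B.E. = 8.709 × 90 = 783.8 MeV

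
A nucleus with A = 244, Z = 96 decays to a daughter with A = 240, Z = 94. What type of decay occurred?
ΔA = -4, ΔZ = -2 ⇒ alpha decay (α)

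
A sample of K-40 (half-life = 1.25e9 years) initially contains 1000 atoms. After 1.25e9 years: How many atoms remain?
N = N₀(1/2)^(t/t½) = 500 atoms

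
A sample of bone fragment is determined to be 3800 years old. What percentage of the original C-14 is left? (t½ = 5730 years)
N/N₀ = (1/2)^(t/t½) = 0.6315 = 63.1%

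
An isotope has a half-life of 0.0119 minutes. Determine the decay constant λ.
λ = ln(2)/t½ = 58.25 minute⁻¹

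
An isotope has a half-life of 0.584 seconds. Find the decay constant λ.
λ = ln(2)/t½ = 1.187 second⁻¹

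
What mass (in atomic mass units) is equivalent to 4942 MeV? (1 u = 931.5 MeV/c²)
m = E/c² = 5.305 u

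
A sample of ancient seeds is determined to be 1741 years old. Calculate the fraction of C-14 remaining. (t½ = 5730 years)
N/N₀ = (1/2)^(t/t½) = 0.8101 = 81%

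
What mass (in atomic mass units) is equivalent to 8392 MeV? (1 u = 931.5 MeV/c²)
m = E/c² = 9.009 u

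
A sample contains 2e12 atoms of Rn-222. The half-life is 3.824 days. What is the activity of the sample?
A = λN = 3.625e11 decays/day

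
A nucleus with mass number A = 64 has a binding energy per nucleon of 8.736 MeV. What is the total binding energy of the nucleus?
B.E. = 8.736 × 64 = 559.1 MeV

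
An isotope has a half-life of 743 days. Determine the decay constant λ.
λ = ln(2)/t½ = 9.329e-4 day⁻¹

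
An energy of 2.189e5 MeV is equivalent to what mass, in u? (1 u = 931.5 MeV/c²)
m = E/c² = 235 u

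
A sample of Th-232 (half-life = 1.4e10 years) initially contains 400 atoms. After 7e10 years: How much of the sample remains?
N = N₀(1/2)^(t/t½) = 12.5 atoms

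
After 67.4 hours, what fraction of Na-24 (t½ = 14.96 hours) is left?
N/N₀ = (1/2)^(t/t½) = 0.04403 = 4.4%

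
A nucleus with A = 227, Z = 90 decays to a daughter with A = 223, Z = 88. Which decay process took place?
ΔA = -4, ΔZ = -2 ⇒ alpha decay (α)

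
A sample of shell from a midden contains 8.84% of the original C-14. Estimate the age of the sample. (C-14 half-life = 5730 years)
Age = t½ × log₂(1/ratio) = 20050 years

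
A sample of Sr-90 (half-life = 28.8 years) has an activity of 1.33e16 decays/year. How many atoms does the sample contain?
N = A/λ = 5.526e17 atoms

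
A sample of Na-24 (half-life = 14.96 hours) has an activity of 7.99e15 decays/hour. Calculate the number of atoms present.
N = A/λ = 1.724e17 atoms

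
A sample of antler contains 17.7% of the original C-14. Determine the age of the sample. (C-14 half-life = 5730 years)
Age = t½ × log₂(1/ratio) = 14310 years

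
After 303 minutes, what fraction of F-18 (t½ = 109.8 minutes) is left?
N/N₀ = (1/2)^(t/t½) = 0.1477 = 14.8%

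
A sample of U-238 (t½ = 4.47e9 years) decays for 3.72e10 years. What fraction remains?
N/N₀ = (1/2)^(t/t½) = 0.003125 = 0.312%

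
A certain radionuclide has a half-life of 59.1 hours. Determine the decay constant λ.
λ = ln(2)/t½ = 0.01173 hour⁻¹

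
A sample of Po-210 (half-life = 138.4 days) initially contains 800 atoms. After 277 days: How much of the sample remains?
N = N₀(1/2)^(t/t½) = 199.8 atoms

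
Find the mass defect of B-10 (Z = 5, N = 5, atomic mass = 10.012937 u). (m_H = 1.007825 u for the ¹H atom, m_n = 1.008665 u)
Δm = Z·m_H + N·m_n − M = 0.06951 u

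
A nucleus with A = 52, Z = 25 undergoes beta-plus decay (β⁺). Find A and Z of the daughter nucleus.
Daughter: A = 52, Z = 24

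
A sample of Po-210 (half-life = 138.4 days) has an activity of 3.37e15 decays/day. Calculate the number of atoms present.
N = A/λ = 6.729e17 atoms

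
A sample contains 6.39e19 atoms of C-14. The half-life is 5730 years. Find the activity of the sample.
A = λN = 7.73e15 decays/year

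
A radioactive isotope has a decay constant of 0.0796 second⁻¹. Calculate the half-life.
t½ = ln(2)/λ = 8.708 seconds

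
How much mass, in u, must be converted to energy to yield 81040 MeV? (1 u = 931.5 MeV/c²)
m = E/c² = 87 u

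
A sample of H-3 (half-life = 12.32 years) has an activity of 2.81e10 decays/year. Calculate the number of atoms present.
N = A/λ = 4.994e11 atoms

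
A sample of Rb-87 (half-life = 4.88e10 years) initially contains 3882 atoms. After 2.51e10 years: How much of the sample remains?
N = N₀(1/2)^(t/t½) = 2718 atoms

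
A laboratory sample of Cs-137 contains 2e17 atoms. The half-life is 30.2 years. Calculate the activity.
A = λN = 4.59e15 decays/year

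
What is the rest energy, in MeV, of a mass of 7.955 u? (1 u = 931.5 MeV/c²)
E = mc² = 7410 MeV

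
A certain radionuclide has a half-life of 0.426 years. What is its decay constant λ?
λ = ln(2)/t½ = 1.627 year⁻¹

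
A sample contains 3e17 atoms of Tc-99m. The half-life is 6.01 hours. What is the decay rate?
A = λN = 3.46e16 decays/hour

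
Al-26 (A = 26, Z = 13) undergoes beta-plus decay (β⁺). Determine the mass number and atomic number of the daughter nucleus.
Daughter: A = 26, Z = 12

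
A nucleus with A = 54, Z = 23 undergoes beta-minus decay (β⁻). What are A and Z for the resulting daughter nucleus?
Daughter: A = 54, Z = 24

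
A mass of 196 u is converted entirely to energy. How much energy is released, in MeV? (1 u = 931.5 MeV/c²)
E = mc² = 1.826e5 MeV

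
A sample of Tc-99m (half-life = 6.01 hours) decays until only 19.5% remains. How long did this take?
t = t½ × log₂(N₀/N) = 14.17 hours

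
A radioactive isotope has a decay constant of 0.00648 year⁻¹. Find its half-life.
t½ = ln(2)/λ = 107 years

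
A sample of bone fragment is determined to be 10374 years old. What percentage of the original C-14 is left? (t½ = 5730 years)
N/N₀ = (1/2)^(t/t½) = 0.2851 = 28.5%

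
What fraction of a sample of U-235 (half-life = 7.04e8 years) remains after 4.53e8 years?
N/N₀ = (1/2)^(t/t½) = 0.6402 = 64%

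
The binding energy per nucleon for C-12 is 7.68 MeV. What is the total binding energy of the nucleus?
B.E. = 7.68 × 12 = 92.16 MeV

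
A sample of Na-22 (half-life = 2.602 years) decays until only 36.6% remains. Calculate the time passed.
t = t½ × log₂(N₀/N) = 3.773 years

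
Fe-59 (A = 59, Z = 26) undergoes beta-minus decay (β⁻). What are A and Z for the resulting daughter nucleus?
Daughter: A = 59, Z = 27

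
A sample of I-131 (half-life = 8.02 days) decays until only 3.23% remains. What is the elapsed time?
t = t½ × log₂(N₀/N) = 39.72 days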